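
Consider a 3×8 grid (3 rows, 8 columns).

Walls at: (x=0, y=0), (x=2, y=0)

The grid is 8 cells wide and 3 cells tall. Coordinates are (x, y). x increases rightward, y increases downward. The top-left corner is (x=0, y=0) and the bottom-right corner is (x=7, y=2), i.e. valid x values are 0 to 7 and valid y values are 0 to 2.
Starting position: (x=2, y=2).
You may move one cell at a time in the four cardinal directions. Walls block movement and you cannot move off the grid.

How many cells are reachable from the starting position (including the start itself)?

BFS flood-fill from (x=2, y=2):
  Distance 0: (x=2, y=2)
  Distance 1: (x=2, y=1), (x=1, y=2), (x=3, y=2)
  Distance 2: (x=1, y=1), (x=3, y=1), (x=0, y=2), (x=4, y=2)
  Distance 3: (x=1, y=0), (x=3, y=0), (x=0, y=1), (x=4, y=1), (x=5, y=2)
  Distance 4: (x=4, y=0), (x=5, y=1), (x=6, y=2)
  Distance 5: (x=5, y=0), (x=6, y=1), (x=7, y=2)
  Distance 6: (x=6, y=0), (x=7, y=1)
  Distance 7: (x=7, y=0)
Total reachable: 22 (grid has 22 open cells total)

Answer: Reachable cells: 22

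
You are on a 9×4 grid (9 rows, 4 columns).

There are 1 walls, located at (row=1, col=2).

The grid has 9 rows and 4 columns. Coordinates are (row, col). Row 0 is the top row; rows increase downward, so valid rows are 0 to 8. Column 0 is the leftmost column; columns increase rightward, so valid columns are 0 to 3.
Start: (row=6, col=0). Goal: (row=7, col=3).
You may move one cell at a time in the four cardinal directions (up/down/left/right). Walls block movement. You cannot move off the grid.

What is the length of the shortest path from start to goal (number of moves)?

BFS from (row=6, col=0) until reaching (row=7, col=3):
  Distance 0: (row=6, col=0)
  Distance 1: (row=5, col=0), (row=6, col=1), (row=7, col=0)
  Distance 2: (row=4, col=0), (row=5, col=1), (row=6, col=2), (row=7, col=1), (row=8, col=0)
  Distance 3: (row=3, col=0), (row=4, col=1), (row=5, col=2), (row=6, col=3), (row=7, col=2), (row=8, col=1)
  Distance 4: (row=2, col=0), (row=3, col=1), (row=4, col=2), (row=5, col=3), (row=7, col=3), (row=8, col=2)  <- goal reached here
One shortest path (4 moves): (row=6, col=0) -> (row=6, col=1) -> (row=6, col=2) -> (row=6, col=3) -> (row=7, col=3)

Answer: Shortest path length: 4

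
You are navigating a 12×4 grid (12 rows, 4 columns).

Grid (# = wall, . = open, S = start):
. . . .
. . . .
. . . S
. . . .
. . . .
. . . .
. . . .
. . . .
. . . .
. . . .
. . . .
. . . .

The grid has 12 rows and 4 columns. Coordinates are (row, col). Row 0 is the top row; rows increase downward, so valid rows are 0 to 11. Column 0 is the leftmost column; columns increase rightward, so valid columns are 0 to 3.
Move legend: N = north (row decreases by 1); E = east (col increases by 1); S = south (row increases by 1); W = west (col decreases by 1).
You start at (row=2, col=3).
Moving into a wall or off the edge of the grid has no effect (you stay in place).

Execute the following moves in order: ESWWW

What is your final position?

Start: (row=2, col=3)
  E (east): blocked, stay at (row=2, col=3)
  S (south): (row=2, col=3) -> (row=3, col=3)
  W (west): (row=3, col=3) -> (row=3, col=2)
  W (west): (row=3, col=2) -> (row=3, col=1)
  W (west): (row=3, col=1) -> (row=3, col=0)
Final: (row=3, col=0)

Answer: Final position: (row=3, col=0)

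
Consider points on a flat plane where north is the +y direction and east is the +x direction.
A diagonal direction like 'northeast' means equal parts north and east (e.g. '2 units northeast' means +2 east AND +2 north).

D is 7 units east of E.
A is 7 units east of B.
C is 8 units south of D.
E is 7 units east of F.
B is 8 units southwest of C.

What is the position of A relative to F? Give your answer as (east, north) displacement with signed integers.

Place F at the origin (east=0, north=0).
  E is 7 units east of F: delta (east=+7, north=+0); E at (east=7, north=0).
  D is 7 units east of E: delta (east=+7, north=+0); D at (east=14, north=0).
  C is 8 units south of D: delta (east=+0, north=-8); C at (east=14, north=-8).
  B is 8 units southwest of C: delta (east=-8, north=-8); B at (east=6, north=-16).
  A is 7 units east of B: delta (east=+7, north=+0); A at (east=13, north=-16).
Therefore A relative to F: (east=13, north=-16).

Answer: A is at (east=13, north=-16) relative to F.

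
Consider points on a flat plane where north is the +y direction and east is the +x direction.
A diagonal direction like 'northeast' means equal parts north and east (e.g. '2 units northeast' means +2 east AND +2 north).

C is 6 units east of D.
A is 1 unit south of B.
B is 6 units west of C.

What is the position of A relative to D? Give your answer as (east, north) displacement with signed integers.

Place D at the origin (east=0, north=0).
  C is 6 units east of D: delta (east=+6, north=+0); C at (east=6, north=0).
  B is 6 units west of C: delta (east=-6, north=+0); B at (east=0, north=0).
  A is 1 unit south of B: delta (east=+0, north=-1); A at (east=0, north=-1).
Therefore A relative to D: (east=0, north=-1).

Answer: A is at (east=0, north=-1) relative to D.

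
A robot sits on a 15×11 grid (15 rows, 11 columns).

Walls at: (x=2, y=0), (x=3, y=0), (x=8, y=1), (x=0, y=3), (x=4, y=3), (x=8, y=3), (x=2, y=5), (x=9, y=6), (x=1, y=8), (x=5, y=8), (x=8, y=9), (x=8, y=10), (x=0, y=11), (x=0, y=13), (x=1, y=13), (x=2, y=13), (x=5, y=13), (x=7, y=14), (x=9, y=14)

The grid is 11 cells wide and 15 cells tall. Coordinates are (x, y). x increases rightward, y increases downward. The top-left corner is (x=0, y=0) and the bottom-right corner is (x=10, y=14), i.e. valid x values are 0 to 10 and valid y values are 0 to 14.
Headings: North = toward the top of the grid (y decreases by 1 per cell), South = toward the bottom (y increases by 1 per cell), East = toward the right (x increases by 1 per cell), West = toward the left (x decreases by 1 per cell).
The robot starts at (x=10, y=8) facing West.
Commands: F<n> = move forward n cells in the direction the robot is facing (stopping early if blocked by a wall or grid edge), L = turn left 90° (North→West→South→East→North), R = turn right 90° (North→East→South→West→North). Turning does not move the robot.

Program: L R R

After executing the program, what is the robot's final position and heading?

Answer: Final position: (x=10, y=8), facing North

Derivation:
Start: (x=10, y=8), facing West
  L: turn left, now facing South
  R: turn right, now facing West
  R: turn right, now facing North
Final: (x=10, y=8), facing North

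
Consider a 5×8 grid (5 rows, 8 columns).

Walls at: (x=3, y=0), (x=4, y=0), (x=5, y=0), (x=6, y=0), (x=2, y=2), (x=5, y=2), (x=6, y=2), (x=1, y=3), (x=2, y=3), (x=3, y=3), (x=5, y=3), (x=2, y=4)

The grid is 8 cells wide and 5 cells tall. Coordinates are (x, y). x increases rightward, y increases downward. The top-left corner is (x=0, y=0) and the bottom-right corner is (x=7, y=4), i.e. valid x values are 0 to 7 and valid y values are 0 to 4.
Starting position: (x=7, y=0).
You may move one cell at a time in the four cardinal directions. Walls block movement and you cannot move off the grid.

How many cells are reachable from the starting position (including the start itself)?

Answer: Reachable cells: 28

Derivation:
BFS flood-fill from (x=7, y=0):
  Distance 0: (x=7, y=0)
  Distance 1: (x=7, y=1)
  Distance 2: (x=6, y=1), (x=7, y=2)
  Distance 3: (x=5, y=1), (x=7, y=3)
  Distance 4: (x=4, y=1), (x=6, y=3), (x=7, y=4)
  Distance 5: (x=3, y=1), (x=4, y=2), (x=6, y=4)
  Distance 6: (x=2, y=1), (x=3, y=2), (x=4, y=3), (x=5, y=4)
  Distance 7: (x=2, y=0), (x=1, y=1), (x=4, y=4)
  Distance 8: (x=1, y=0), (x=0, y=1), (x=1, y=2), (x=3, y=4)
  Distance 9: (x=0, y=0), (x=0, y=2)
  Distance 10: (x=0, y=3)
  Distance 11: (x=0, y=4)
  Distance 12: (x=1, y=4)
Total reachable: 28 (grid has 28 open cells total)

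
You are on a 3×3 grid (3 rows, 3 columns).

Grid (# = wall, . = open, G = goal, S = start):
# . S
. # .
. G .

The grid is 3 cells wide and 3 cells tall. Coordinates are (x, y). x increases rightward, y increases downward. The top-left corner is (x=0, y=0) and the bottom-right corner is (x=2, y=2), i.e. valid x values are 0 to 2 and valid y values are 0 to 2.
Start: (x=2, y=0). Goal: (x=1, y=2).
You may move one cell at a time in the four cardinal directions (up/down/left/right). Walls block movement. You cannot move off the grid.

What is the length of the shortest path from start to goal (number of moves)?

Answer: Shortest path length: 3

Derivation:
BFS from (x=2, y=0) until reaching (x=1, y=2):
  Distance 0: (x=2, y=0)
  Distance 1: (x=1, y=0), (x=2, y=1)
  Distance 2: (x=2, y=2)
  Distance 3: (x=1, y=2)  <- goal reached here
One shortest path (3 moves): (x=2, y=0) -> (x=2, y=1) -> (x=2, y=2) -> (x=1, y=2)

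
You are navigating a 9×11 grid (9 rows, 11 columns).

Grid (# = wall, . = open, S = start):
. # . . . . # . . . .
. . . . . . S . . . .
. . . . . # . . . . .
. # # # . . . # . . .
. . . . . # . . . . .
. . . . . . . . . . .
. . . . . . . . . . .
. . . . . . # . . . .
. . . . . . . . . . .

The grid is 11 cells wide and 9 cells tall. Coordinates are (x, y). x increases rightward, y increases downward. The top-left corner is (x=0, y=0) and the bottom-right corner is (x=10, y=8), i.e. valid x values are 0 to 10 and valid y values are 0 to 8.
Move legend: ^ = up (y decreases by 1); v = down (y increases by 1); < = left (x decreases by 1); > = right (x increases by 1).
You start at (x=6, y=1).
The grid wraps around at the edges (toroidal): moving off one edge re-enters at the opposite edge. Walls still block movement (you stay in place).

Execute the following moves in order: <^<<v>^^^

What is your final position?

Answer: Final position: (x=4, y=7)

Derivation:
Start: (x=6, y=1)
  < (left): (x=6, y=1) -> (x=5, y=1)
  ^ (up): (x=5, y=1) -> (x=5, y=0)
  < (left): (x=5, y=0) -> (x=4, y=0)
  < (left): (x=4, y=0) -> (x=3, y=0)
  v (down): (x=3, y=0) -> (x=3, y=1)
  > (right): (x=3, y=1) -> (x=4, y=1)
  ^ (up): (x=4, y=1) -> (x=4, y=0)
  ^ (up): (x=4, y=0) -> (x=4, y=8)
  ^ (up): (x=4, y=8) -> (x=4, y=7)
Final: (x=4, y=7)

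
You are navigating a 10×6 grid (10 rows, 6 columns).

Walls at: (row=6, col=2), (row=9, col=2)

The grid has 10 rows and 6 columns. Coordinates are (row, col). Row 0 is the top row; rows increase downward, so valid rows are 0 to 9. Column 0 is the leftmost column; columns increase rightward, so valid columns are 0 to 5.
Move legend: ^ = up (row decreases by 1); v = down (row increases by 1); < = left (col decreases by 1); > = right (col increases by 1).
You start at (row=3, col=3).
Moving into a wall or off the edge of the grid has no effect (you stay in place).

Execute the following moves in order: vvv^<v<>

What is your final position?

Answer: Final position: (row=5, col=2)

Derivation:
Start: (row=3, col=3)
  v (down): (row=3, col=3) -> (row=4, col=3)
  v (down): (row=4, col=3) -> (row=5, col=3)
  v (down): (row=5, col=3) -> (row=6, col=3)
  ^ (up): (row=6, col=3) -> (row=5, col=3)
  < (left): (row=5, col=3) -> (row=5, col=2)
  v (down): blocked, stay at (row=5, col=2)
  < (left): (row=5, col=2) -> (row=5, col=1)
  > (right): (row=5, col=1) -> (row=5, col=2)
Final: (row=5, col=2)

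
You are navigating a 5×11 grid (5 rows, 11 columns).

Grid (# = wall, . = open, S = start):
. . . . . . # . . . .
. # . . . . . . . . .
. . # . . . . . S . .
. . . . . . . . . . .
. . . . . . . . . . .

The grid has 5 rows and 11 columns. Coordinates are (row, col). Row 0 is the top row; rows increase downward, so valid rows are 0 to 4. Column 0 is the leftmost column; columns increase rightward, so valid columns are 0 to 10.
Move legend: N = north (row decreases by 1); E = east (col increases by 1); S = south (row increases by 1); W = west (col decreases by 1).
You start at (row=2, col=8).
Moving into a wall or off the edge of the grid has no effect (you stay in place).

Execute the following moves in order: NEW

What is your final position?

Start: (row=2, col=8)
  N (north): (row=2, col=8) -> (row=1, col=8)
  E (east): (row=1, col=8) -> (row=1, col=9)
  W (west): (row=1, col=9) -> (row=1, col=8)
Final: (row=1, col=8)

Answer: Final position: (row=1, col=8)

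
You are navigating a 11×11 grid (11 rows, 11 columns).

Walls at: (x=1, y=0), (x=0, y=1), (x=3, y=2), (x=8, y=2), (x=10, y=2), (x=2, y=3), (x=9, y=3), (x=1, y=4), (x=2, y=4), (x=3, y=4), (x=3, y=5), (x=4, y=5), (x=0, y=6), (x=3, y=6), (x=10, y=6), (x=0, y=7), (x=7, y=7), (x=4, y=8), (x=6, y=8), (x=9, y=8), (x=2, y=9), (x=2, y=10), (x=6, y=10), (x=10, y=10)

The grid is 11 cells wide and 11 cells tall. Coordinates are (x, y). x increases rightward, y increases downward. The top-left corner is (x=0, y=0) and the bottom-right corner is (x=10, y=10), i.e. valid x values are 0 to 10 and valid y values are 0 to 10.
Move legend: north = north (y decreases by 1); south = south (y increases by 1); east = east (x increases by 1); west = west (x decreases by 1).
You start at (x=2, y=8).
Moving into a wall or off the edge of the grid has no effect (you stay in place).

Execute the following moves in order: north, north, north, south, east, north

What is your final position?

Start: (x=2, y=8)
  north (north): (x=2, y=8) -> (x=2, y=7)
  north (north): (x=2, y=7) -> (x=2, y=6)
  north (north): (x=2, y=6) -> (x=2, y=5)
  south (south): (x=2, y=5) -> (x=2, y=6)
  east (east): blocked, stay at (x=2, y=6)
  north (north): (x=2, y=6) -> (x=2, y=5)
Final: (x=2, y=5)

Answer: Final position: (x=2, y=5)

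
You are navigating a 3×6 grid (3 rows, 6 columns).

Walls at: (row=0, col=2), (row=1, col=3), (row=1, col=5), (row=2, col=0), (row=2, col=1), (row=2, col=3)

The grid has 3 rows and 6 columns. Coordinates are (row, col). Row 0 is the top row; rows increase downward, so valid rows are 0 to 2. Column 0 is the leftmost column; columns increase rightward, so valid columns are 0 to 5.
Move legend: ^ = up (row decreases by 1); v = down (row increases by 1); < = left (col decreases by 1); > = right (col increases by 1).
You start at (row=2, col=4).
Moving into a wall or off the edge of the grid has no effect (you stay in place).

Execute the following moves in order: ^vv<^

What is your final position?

Start: (row=2, col=4)
  ^ (up): (row=2, col=4) -> (row=1, col=4)
  v (down): (row=1, col=4) -> (row=2, col=4)
  v (down): blocked, stay at (row=2, col=4)
  < (left): blocked, stay at (row=2, col=4)
  ^ (up): (row=2, col=4) -> (row=1, col=4)
Final: (row=1, col=4)

Answer: Final position: (row=1, col=4)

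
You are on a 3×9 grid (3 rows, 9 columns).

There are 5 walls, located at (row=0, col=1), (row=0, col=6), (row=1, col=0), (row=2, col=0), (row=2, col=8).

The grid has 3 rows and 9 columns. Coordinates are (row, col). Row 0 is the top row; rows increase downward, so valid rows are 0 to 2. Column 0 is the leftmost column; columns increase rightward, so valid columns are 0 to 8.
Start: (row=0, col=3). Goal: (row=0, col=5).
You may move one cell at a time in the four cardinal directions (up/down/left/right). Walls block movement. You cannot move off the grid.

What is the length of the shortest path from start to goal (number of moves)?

BFS from (row=0, col=3) until reaching (row=0, col=5):
  Distance 0: (row=0, col=3)
  Distance 1: (row=0, col=2), (row=0, col=4), (row=1, col=3)
  Distance 2: (row=0, col=5), (row=1, col=2), (row=1, col=4), (row=2, col=3)  <- goal reached here
One shortest path (2 moves): (row=0, col=3) -> (row=0, col=4) -> (row=0, col=5)

Answer: Shortest path length: 2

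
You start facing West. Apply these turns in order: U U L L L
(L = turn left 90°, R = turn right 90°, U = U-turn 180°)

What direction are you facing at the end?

Start: West
  U (U-turn (180°)) -> East
  U (U-turn (180°)) -> West
  L (left (90° counter-clockwise)) -> South
  L (left (90° counter-clockwise)) -> East
  L (left (90° counter-clockwise)) -> North
Final: North

Answer: Final heading: North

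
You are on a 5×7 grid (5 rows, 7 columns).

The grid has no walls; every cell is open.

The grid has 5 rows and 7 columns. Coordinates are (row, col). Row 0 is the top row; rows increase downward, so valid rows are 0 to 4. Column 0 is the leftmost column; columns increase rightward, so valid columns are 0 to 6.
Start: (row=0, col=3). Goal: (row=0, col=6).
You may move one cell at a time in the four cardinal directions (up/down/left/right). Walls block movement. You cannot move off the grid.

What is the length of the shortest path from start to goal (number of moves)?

BFS from (row=0, col=3) until reaching (row=0, col=6):
  Distance 0: (row=0, col=3)
  Distance 1: (row=0, col=2), (row=0, col=4), (row=1, col=3)
  Distance 2: (row=0, col=1), (row=0, col=5), (row=1, col=2), (row=1, col=4), (row=2, col=3)
  Distance 3: (row=0, col=0), (row=0, col=6), (row=1, col=1), (row=1, col=5), (row=2, col=2), (row=2, col=4), (row=3, col=3)  <- goal reached here
One shortest path (3 moves): (row=0, col=3) -> (row=0, col=4) -> (row=0, col=5) -> (row=0, col=6)

Answer: Shortest path length: 3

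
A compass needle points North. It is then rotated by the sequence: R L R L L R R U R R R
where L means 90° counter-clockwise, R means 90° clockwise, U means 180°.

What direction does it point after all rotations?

Answer: Final heading: South

Derivation:
Start: North
  R (right (90° clockwise)) -> East
  L (left (90° counter-clockwise)) -> North
  R (right (90° clockwise)) -> East
  L (left (90° counter-clockwise)) -> North
  L (left (90° counter-clockwise)) -> West
  R (right (90° clockwise)) -> North
  R (right (90° clockwise)) -> East
  U (U-turn (180°)) -> West
  R (right (90° clockwise)) -> North
  R (right (90° clockwise)) -> East
  R (right (90° clockwise)) -> South
Final: South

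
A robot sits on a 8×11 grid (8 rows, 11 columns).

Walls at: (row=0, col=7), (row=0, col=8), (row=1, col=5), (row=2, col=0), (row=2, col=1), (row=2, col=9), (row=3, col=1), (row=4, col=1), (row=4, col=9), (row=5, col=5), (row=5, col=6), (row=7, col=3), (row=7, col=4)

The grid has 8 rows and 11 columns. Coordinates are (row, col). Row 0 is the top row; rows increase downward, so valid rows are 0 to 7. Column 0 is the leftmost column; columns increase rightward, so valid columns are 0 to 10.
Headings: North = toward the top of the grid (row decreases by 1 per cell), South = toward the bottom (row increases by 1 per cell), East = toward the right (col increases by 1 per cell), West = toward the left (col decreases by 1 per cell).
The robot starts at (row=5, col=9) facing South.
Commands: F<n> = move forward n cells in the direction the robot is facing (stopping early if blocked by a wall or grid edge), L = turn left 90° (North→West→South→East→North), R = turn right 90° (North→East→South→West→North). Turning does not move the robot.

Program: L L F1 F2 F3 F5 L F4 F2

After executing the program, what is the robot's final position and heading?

Answer: Final position: (row=5, col=7), facing West

Derivation:
Start: (row=5, col=9), facing South
  L: turn left, now facing East
  L: turn left, now facing North
  F1: move forward 0/1 (blocked), now at (row=5, col=9)
  F2: move forward 0/2 (blocked), now at (row=5, col=9)
  F3: move forward 0/3 (blocked), now at (row=5, col=9)
  F5: move forward 0/5 (blocked), now at (row=5, col=9)
  L: turn left, now facing West
  F4: move forward 2/4 (blocked), now at (row=5, col=7)
  F2: move forward 0/2 (blocked), now at (row=5, col=7)
Final: (row=5, col=7), facing West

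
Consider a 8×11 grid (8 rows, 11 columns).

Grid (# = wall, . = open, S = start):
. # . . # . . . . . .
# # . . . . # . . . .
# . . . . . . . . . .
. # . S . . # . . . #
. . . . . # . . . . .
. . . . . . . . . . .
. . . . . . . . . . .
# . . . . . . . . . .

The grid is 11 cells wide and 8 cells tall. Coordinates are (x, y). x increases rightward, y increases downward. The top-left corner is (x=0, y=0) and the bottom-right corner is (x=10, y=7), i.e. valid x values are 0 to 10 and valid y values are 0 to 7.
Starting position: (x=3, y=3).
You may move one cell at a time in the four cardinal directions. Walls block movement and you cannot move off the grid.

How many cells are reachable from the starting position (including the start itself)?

Answer: Reachable cells: 76

Derivation:
BFS flood-fill from (x=3, y=3):
  Distance 0: (x=3, y=3)
  Distance 1: (x=3, y=2), (x=2, y=3), (x=4, y=3), (x=3, y=4)
  Distance 2: (x=3, y=1), (x=2, y=2), (x=4, y=2), (x=5, y=3), (x=2, y=4), (x=4, y=4), (x=3, y=5)
  Distance 3: (x=3, y=0), (x=2, y=1), (x=4, y=1), (x=1, y=2), (x=5, y=2), (x=1, y=4), (x=2, y=5), (x=4, y=5), (x=3, y=6)
  Distance 4: (x=2, y=0), (x=5, y=1), (x=6, y=2), (x=0, y=4), (x=1, y=5), (x=5, y=5), (x=2, y=6), (x=4, y=6), (x=3, y=7)
  Distance 5: (x=5, y=0), (x=7, y=2), (x=0, y=3), (x=0, y=5), (x=6, y=5), (x=1, y=6), (x=5, y=6), (x=2, y=7), (x=4, y=7)
  Distance 6: (x=6, y=0), (x=7, y=1), (x=8, y=2), (x=7, y=3), (x=6, y=4), (x=7, y=5), (x=0, y=6), (x=6, y=6), (x=1, y=7), (x=5, y=7)
  Distance 7: (x=7, y=0), (x=8, y=1), (x=9, y=2), (x=8, y=3), (x=7, y=4), (x=8, y=5), (x=7, y=6), (x=6, y=7)
  Distance 8: (x=8, y=0), (x=9, y=1), (x=10, y=2), (x=9, y=3), (x=8, y=4), (x=9, y=5), (x=8, y=6), (x=7, y=7)
  Distance 9: (x=9, y=0), (x=10, y=1), (x=9, y=4), (x=10, y=5), (x=9, y=6), (x=8, y=7)
  Distance 10: (x=10, y=0), (x=10, y=4), (x=10, y=6), (x=9, y=7)
  Distance 11: (x=10, y=7)
Total reachable: 76 (grid has 77 open cells total)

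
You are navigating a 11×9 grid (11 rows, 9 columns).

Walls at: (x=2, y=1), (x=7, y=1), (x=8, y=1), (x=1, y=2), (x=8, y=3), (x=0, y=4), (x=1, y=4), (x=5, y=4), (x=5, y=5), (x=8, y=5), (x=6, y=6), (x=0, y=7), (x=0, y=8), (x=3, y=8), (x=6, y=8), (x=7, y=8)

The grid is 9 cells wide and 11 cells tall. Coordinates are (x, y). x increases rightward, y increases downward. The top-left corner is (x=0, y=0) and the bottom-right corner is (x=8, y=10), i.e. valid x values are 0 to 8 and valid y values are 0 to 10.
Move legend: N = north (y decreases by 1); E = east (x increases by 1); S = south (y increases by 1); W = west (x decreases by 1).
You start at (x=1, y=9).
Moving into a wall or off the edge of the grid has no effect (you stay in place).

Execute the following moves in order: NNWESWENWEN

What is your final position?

Answer: Final position: (x=2, y=6)

Derivation:
Start: (x=1, y=9)
  N (north): (x=1, y=9) -> (x=1, y=8)
  N (north): (x=1, y=8) -> (x=1, y=7)
  W (west): blocked, stay at (x=1, y=7)
  E (east): (x=1, y=7) -> (x=2, y=7)
  S (south): (x=2, y=7) -> (x=2, y=8)
  W (west): (x=2, y=8) -> (x=1, y=8)
  E (east): (x=1, y=8) -> (x=2, y=8)
  N (north): (x=2, y=8) -> (x=2, y=7)
  W (west): (x=2, y=7) -> (x=1, y=7)
  E (east): (x=1, y=7) -> (x=2, y=7)
  N (north): (x=2, y=7) -> (x=2, y=6)
Final: (x=2, y=6)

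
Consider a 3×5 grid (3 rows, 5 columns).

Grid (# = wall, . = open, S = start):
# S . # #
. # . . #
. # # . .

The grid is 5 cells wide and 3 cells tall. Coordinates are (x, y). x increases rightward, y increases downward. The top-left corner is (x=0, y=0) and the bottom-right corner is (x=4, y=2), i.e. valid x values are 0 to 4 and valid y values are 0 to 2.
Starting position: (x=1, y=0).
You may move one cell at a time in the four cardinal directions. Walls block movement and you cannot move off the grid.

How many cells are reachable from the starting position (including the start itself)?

BFS flood-fill from (x=1, y=0):
  Distance 0: (x=1, y=0)
  Distance 1: (x=2, y=0)
  Distance 2: (x=2, y=1)
  Distance 3: (x=3, y=1)
  Distance 4: (x=3, y=2)
  Distance 5: (x=4, y=2)
Total reachable: 6 (grid has 8 open cells total)

Answer: Reachable cells: 6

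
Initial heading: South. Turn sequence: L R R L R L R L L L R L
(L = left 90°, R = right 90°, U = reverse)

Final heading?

Answer: Final heading: North

Derivation:
Start: South
  L (left (90° counter-clockwise)) -> East
  R (right (90° clockwise)) -> South
  R (right (90° clockwise)) -> West
  L (left (90° counter-clockwise)) -> South
  R (right (90° clockwise)) -> West
  L (left (90° counter-clockwise)) -> South
  R (right (90° clockwise)) -> West
  L (left (90° counter-clockwise)) -> South
  L (left (90° counter-clockwise)) -> East
  L (left (90° counter-clockwise)) -> North
  R (right (90° clockwise)) -> East
  L (left (90° counter-clockwise)) -> North
Final: North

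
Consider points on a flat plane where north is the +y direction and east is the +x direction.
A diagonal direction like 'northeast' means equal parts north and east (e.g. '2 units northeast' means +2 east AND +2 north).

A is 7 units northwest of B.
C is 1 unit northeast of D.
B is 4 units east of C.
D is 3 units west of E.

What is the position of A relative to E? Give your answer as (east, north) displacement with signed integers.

Answer: A is at (east=-5, north=8) relative to E.

Derivation:
Place E at the origin (east=0, north=0).
  D is 3 units west of E: delta (east=-3, north=+0); D at (east=-3, north=0).
  C is 1 unit northeast of D: delta (east=+1, north=+1); C at (east=-2, north=1).
  B is 4 units east of C: delta (east=+4, north=+0); B at (east=2, north=1).
  A is 7 units northwest of B: delta (east=-7, north=+7); A at (east=-5, north=8).
Therefore A relative to E: (east=-5, north=8).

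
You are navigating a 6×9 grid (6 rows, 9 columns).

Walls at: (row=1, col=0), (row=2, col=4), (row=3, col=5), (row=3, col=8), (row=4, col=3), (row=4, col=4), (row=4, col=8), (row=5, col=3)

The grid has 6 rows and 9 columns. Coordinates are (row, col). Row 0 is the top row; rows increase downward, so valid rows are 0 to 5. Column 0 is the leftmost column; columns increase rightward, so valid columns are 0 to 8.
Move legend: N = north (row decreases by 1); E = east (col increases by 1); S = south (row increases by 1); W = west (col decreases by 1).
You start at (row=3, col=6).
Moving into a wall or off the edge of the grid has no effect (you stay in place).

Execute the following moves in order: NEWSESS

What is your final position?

Answer: Final position: (row=5, col=7)

Derivation:
Start: (row=3, col=6)
  N (north): (row=3, col=6) -> (row=2, col=6)
  E (east): (row=2, col=6) -> (row=2, col=7)
  W (west): (row=2, col=7) -> (row=2, col=6)
  S (south): (row=2, col=6) -> (row=3, col=6)
  E (east): (row=3, col=6) -> (row=3, col=7)
  S (south): (row=3, col=7) -> (row=4, col=7)
  S (south): (row=4, col=7) -> (row=5, col=7)
Final: (row=5, col=7)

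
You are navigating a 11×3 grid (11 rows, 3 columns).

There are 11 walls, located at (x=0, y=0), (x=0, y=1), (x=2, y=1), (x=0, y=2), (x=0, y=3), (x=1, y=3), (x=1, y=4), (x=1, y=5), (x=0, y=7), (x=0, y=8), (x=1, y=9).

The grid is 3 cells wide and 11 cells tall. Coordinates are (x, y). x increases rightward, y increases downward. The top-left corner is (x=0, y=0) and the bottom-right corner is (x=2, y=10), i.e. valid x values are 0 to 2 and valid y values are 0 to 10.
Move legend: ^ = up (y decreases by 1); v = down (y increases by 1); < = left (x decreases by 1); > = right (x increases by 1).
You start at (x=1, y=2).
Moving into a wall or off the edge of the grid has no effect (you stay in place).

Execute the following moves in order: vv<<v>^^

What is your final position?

Answer: Final position: (x=2, y=2)

Derivation:
Start: (x=1, y=2)
  v (down): blocked, stay at (x=1, y=2)
  v (down): blocked, stay at (x=1, y=2)
  < (left): blocked, stay at (x=1, y=2)
  < (left): blocked, stay at (x=1, y=2)
  v (down): blocked, stay at (x=1, y=2)
  > (right): (x=1, y=2) -> (x=2, y=2)
  ^ (up): blocked, stay at (x=2, y=2)
  ^ (up): blocked, stay at (x=2, y=2)
Final: (x=2, y=2)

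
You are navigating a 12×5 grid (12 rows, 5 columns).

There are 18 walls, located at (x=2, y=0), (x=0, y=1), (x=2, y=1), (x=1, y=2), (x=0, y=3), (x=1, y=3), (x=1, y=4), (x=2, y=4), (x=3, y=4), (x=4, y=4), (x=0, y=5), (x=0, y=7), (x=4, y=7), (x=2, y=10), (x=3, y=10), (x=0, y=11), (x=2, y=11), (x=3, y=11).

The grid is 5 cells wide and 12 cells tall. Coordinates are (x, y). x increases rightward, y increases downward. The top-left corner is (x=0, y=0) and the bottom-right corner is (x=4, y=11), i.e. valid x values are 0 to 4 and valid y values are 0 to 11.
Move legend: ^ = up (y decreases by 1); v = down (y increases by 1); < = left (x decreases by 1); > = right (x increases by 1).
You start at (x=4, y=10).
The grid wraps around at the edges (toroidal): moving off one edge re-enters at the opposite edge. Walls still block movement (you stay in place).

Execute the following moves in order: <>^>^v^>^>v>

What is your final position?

Answer: Final position: (x=4, y=8)

Derivation:
Start: (x=4, y=10)
  < (left): blocked, stay at (x=4, y=10)
  > (right): (x=4, y=10) -> (x=0, y=10)
  ^ (up): (x=0, y=10) -> (x=0, y=9)
  > (right): (x=0, y=9) -> (x=1, y=9)
  ^ (up): (x=1, y=9) -> (x=1, y=8)
  v (down): (x=1, y=8) -> (x=1, y=9)
  ^ (up): (x=1, y=9) -> (x=1, y=8)
  > (right): (x=1, y=8) -> (x=2, y=8)
  ^ (up): (x=2, y=8) -> (x=2, y=7)
  > (right): (x=2, y=7) -> (x=3, y=7)
  v (down): (x=3, y=7) -> (x=3, y=8)
  > (right): (x=3, y=8) -> (x=4, y=8)
Final: (x=4, y=8)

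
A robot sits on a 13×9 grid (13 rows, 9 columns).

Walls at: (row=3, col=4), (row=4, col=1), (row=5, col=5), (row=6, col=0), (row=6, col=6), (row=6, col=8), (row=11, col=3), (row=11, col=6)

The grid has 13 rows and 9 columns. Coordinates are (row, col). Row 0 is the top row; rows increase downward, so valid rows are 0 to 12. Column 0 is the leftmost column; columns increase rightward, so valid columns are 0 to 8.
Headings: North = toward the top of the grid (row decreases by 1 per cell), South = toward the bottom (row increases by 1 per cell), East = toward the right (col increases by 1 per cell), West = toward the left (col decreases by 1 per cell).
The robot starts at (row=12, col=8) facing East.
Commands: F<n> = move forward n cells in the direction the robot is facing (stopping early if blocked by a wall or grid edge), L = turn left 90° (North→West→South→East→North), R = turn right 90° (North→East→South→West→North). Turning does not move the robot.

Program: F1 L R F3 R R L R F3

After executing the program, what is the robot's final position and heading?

Start: (row=12, col=8), facing East
  F1: move forward 0/1 (blocked), now at (row=12, col=8)
  L: turn left, now facing North
  R: turn right, now facing East
  F3: move forward 0/3 (blocked), now at (row=12, col=8)
  R: turn right, now facing South
  R: turn right, now facing West
  L: turn left, now facing South
  R: turn right, now facing West
  F3: move forward 3, now at (row=12, col=5)
Final: (row=12, col=5), facing West

Answer: Final position: (row=12, col=5), facing West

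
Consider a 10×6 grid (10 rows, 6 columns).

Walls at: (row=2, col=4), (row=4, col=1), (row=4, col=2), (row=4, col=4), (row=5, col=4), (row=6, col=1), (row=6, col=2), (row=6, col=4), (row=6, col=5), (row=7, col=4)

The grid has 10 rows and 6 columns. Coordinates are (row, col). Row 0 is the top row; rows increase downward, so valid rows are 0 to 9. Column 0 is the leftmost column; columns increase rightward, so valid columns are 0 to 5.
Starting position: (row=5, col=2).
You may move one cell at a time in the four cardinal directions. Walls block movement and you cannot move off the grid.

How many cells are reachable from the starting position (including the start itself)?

BFS flood-fill from (row=5, col=2):
  Distance 0: (row=5, col=2)
  Distance 1: (row=5, col=1), (row=5, col=3)
  Distance 2: (row=4, col=3), (row=5, col=0), (row=6, col=3)
  Distance 3: (row=3, col=3), (row=4, col=0), (row=6, col=0), (row=7, col=3)
  Distance 4: (row=2, col=3), (row=3, col=0), (row=3, col=2), (row=3, col=4), (row=7, col=0), (row=7, col=2), (row=8, col=3)
  Distance 5: (row=1, col=3), (row=2, col=0), (row=2, col=2), (row=3, col=1), (row=3, col=5), (row=7, col=1), (row=8, col=0), (row=8, col=2), (row=8, col=4), (row=9, col=3)
  Distance 6: (row=0, col=3), (row=1, col=0), (row=1, col=2), (row=1, col=4), (row=2, col=1), (row=2, col=5), (row=4, col=5), (row=8, col=1), (row=8, col=5), (row=9, col=0), (row=9, col=2), (row=9, col=4)
  Distance 7: (row=0, col=0), (row=0, col=2), (row=0, col=4), (row=1, col=1), (row=1, col=5), (row=5, col=5), (row=7, col=5), (row=9, col=1), (row=9, col=5)
  Distance 8: (row=0, col=1), (row=0, col=5)
Total reachable: 50 (grid has 50 open cells total)

Answer: Reachable cells: 50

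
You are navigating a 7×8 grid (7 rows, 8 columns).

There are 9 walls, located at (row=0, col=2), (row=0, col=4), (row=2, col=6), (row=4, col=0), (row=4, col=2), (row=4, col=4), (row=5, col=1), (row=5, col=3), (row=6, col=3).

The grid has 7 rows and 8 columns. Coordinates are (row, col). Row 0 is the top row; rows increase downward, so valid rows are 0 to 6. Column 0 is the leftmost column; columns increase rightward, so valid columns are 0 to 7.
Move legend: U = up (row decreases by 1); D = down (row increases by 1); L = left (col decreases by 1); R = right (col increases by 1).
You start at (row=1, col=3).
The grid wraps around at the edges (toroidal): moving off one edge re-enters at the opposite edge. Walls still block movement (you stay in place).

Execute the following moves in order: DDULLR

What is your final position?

Answer: Final position: (row=2, col=2)

Derivation:
Start: (row=1, col=3)
  D (down): (row=1, col=3) -> (row=2, col=3)
  D (down): (row=2, col=3) -> (row=3, col=3)
  U (up): (row=3, col=3) -> (row=2, col=3)
  L (left): (row=2, col=3) -> (row=2, col=2)
  L (left): (row=2, col=2) -> (row=2, col=1)
  R (right): (row=2, col=1) -> (row=2, col=2)
Final: (row=2, col=2)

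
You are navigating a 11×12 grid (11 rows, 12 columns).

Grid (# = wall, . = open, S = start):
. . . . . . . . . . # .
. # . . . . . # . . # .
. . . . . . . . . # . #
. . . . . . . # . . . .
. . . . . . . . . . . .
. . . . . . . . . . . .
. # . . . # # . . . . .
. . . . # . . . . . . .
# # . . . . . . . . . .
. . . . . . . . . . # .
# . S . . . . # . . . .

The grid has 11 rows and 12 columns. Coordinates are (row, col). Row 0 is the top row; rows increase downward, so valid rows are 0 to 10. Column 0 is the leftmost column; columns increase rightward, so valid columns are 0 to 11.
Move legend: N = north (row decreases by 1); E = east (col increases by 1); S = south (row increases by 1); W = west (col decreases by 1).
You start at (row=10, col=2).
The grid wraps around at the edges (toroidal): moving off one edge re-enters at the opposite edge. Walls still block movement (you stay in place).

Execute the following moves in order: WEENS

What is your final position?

Start: (row=10, col=2)
  W (west): (row=10, col=2) -> (row=10, col=1)
  E (east): (row=10, col=1) -> (row=10, col=2)
  E (east): (row=10, col=2) -> (row=10, col=3)
  N (north): (row=10, col=3) -> (row=9, col=3)
  S (south): (row=9, col=3) -> (row=10, col=3)
Final: (row=10, col=3)

Answer: Final position: (row=10, col=3)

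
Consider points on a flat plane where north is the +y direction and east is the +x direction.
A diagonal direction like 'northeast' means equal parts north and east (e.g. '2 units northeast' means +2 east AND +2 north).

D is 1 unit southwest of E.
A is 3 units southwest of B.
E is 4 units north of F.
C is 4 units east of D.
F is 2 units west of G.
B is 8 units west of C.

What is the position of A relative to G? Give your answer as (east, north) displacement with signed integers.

Answer: A is at (east=-10, north=0) relative to G.

Derivation:
Place G at the origin (east=0, north=0).
  F is 2 units west of G: delta (east=-2, north=+0); F at (east=-2, north=0).
  E is 4 units north of F: delta (east=+0, north=+4); E at (east=-2, north=4).
  D is 1 unit southwest of E: delta (east=-1, north=-1); D at (east=-3, north=3).
  C is 4 units east of D: delta (east=+4, north=+0); C at (east=1, north=3).
  B is 8 units west of C: delta (east=-8, north=+0); B at (east=-7, north=3).
  A is 3 units southwest of B: delta (east=-3, north=-3); A at (east=-10, north=0).
Therefore A relative to G: (east=-10, north=0).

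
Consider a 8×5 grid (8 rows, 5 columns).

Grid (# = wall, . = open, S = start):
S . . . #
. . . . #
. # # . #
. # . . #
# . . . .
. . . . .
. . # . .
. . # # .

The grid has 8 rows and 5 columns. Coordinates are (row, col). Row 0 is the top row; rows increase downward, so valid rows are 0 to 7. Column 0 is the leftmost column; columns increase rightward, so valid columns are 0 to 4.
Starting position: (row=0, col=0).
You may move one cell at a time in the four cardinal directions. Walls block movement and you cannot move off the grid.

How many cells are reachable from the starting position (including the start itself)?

Answer: Reachable cells: 29

Derivation:
BFS flood-fill from (row=0, col=0):
  Distance 0: (row=0, col=0)
  Distance 1: (row=0, col=1), (row=1, col=0)
  Distance 2: (row=0, col=2), (row=1, col=1), (row=2, col=0)
  Distance 3: (row=0, col=3), (row=1, col=2), (row=3, col=0)
  Distance 4: (row=1, col=3)
  Distance 5: (row=2, col=3)
  Distance 6: (row=3, col=3)
  Distance 7: (row=3, col=2), (row=4, col=3)
  Distance 8: (row=4, col=2), (row=4, col=4), (row=5, col=3)
  Distance 9: (row=4, col=1), (row=5, col=2), (row=5, col=4), (row=6, col=3)
  Distance 10: (row=5, col=1), (row=6, col=4)
  Distance 11: (row=5, col=0), (row=6, col=1), (row=7, col=4)
  Distance 12: (row=6, col=0), (row=7, col=1)
  Distance 13: (row=7, col=0)
Total reachable: 29 (grid has 29 open cells total)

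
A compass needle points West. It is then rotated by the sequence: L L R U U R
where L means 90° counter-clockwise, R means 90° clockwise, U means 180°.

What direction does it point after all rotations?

Answer: Final heading: West

Derivation:
Start: West
  L (left (90° counter-clockwise)) -> South
  L (left (90° counter-clockwise)) -> East
  R (right (90° clockwise)) -> South
  U (U-turn (180°)) -> North
  U (U-turn (180°)) -> South
  R (right (90° clockwise)) -> West
Final: West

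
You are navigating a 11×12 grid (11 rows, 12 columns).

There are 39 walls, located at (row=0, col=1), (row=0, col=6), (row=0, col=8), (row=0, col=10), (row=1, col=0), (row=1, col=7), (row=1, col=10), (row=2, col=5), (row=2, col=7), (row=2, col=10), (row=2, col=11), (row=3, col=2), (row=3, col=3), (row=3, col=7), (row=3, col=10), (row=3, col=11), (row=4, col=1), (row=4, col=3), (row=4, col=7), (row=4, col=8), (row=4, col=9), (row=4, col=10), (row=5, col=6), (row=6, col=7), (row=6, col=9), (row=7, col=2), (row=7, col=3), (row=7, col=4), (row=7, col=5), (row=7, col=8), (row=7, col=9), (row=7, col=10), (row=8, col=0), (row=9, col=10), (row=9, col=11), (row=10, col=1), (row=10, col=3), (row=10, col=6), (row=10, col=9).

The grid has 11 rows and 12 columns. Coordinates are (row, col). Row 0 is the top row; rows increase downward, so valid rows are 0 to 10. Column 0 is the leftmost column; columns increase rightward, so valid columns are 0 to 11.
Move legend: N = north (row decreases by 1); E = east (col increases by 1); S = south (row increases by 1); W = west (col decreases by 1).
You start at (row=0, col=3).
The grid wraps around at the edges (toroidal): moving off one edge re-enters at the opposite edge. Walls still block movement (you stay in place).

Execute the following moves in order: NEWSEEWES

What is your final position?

Start: (row=0, col=3)
  N (north): blocked, stay at (row=0, col=3)
  E (east): (row=0, col=3) -> (row=0, col=4)
  W (west): (row=0, col=4) -> (row=0, col=3)
  S (south): (row=0, col=3) -> (row=1, col=3)
  E (east): (row=1, col=3) -> (row=1, col=4)
  E (east): (row=1, col=4) -> (row=1, col=5)
  W (west): (row=1, col=5) -> (row=1, col=4)
  E (east): (row=1, col=4) -> (row=1, col=5)
  S (south): blocked, stay at (row=1, col=5)
Final: (row=1, col=5)

Answer: Final position: (row=1, col=5)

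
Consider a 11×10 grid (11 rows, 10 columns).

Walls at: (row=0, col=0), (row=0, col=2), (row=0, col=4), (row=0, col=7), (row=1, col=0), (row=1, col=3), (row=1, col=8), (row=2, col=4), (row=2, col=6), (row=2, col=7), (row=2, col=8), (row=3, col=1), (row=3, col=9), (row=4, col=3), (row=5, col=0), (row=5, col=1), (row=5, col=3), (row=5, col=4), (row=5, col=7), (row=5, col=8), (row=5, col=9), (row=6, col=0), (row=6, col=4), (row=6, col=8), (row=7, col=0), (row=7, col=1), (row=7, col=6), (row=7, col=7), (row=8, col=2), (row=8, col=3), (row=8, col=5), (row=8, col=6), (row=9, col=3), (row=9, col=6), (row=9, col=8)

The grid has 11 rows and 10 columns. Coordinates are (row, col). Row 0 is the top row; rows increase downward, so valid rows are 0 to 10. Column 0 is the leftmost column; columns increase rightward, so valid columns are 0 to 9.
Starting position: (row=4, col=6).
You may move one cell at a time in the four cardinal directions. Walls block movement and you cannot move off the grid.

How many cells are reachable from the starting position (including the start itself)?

BFS flood-fill from (row=4, col=6):
  Distance 0: (row=4, col=6)
  Distance 1: (row=3, col=6), (row=4, col=5), (row=4, col=7), (row=5, col=6)
  Distance 2: (row=3, col=5), (row=3, col=7), (row=4, col=4), (row=4, col=8), (row=5, col=5), (row=6, col=6)
  Distance 3: (row=2, col=5), (row=3, col=4), (row=3, col=8), (row=4, col=9), (row=6, col=5), (row=6, col=7)
  Distance 4: (row=1, col=5), (row=3, col=3), (row=7, col=5)
  Distance 5: (row=0, col=5), (row=1, col=4), (row=1, col=6), (row=2, col=3), (row=3, col=2), (row=7, col=4)
  Distance 6: (row=0, col=6), (row=1, col=7), (row=2, col=2), (row=4, col=2), (row=7, col=3), (row=8, col=4)
  Distance 7: (row=1, col=2), (row=2, col=1), (row=4, col=1), (row=5, col=2), (row=6, col=3), (row=7, col=2), (row=9, col=4)
  Distance 8: (row=1, col=1), (row=2, col=0), (row=4, col=0), (row=6, col=2), (row=9, col=5), (row=10, col=4)
  Distance 9: (row=0, col=1), (row=3, col=0), (row=6, col=1), (row=10, col=3), (row=10, col=5)
  Distance 10: (row=10, col=2), (row=10, col=6)
  Distance 11: (row=9, col=2), (row=10, col=1), (row=10, col=7)
  Distance 12: (row=9, col=1), (row=9, col=7), (row=10, col=0), (row=10, col=8)
  Distance 13: (row=8, col=1), (row=8, col=7), (row=9, col=0), (row=10, col=9)
  Distance 14: (row=8, col=0), (row=8, col=8), (row=9, col=9)
  Distance 15: (row=7, col=8), (row=8, col=9)
  Distance 16: (row=7, col=9)
  Distance 17: (row=6, col=9)
Total reachable: 70 (grid has 75 open cells total)

Answer: Reachable cells: 70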